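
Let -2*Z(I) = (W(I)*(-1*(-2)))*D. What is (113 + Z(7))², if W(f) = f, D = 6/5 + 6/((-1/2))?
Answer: 889249/25 ≈ 35570.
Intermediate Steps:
D = -54/5 (D = 6*(⅕) + 6/((-1*½)) = 6/5 + 6/(-½) = 6/5 + 6*(-2) = 6/5 - 12 = -54/5 ≈ -10.800)
Z(I) = 54*I/5 (Z(I) = -I*(-1*(-2))*(-54)/(2*5) = -I*2*(-54)/(2*5) = -2*I*(-54)/(2*5) = -(-54)*I/5 = 54*I/5)
(113 + Z(7))² = (113 + (54/5)*7)² = (113 + 378/5)² = (943/5)² = 889249/25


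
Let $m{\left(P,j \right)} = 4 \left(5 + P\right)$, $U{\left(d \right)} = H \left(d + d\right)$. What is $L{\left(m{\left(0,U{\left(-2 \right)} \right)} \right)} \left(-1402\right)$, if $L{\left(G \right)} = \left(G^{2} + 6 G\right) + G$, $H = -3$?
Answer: $-757080$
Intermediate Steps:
$U{\left(d \right)} = - 6 d$ ($U{\left(d \right)} = - 3 \left(d + d\right) = - 3 \cdot 2 d = - 6 d$)
$m{\left(P,j \right)} = 20 + 4 P$
$L{\left(G \right)} = G^{2} + 7 G$
$L{\left(m{\left(0,U{\left(-2 \right)} \right)} \right)} \left(-1402\right) = \left(20 + 4 \cdot 0\right) \left(7 + \left(20 + 4 \cdot 0\right)\right) \left(-1402\right) = \left(20 + 0\right) \left(7 + \left(20 + 0\right)\right) \left(-1402\right) = 20 \left(7 + 20\right) \left(-1402\right) = 20 \cdot 27 \left(-1402\right) = 540 \left(-1402\right) = -757080$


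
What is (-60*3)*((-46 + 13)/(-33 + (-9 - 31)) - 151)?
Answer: 1978200/73 ≈ 27099.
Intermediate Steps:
(-60*3)*((-46 + 13)/(-33 + (-9 - 31)) - 151) = (-10*18)*(-33/(-33 - 40) - 151) = -180*(-33/(-73) - 151) = -180*(-33*(-1/73) - 151) = -180*(33/73 - 151) = -180*(-10990/73) = 1978200/73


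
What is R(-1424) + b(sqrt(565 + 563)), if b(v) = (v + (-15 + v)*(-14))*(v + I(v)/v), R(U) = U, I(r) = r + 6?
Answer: -15956 + 18623*sqrt(282)/47 ≈ -9302.1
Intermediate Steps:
I(r) = 6 + r
b(v) = (210 - 13*v)*(v + (6 + v)/v) (b(v) = (v + (-15 + v)*(-14))*(v + (6 + v)/v) = (v + (210 - 14*v))*(v + (6 + v)/v) = (210 - 13*v)*(v + (6 + v)/v))
R(-1424) + b(sqrt(565 + 563)) = -1424 + (132 - 13*(sqrt(565 + 563))**2 + 197*sqrt(565 + 563) + 1260/(sqrt(565 + 563))) = -1424 + (132 - 13*(sqrt(1128))**2 + 197*sqrt(1128) + 1260/(sqrt(1128))) = -1424 + (132 - 13*(2*sqrt(282))**2 + 197*(2*sqrt(282)) + 1260/((2*sqrt(282)))) = -1424 + (132 - 13*1128 + 394*sqrt(282) + 1260*(sqrt(282)/564)) = -1424 + (132 - 14664 + 394*sqrt(282) + 105*sqrt(282)/47) = -1424 + (-14532 + 18623*sqrt(282)/47) = -15956 + 18623*sqrt(282)/47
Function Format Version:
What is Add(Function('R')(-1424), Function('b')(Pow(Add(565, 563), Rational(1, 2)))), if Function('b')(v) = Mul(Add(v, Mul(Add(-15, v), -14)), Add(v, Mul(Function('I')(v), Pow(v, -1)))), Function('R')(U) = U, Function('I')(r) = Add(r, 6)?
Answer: Add(-15956, Mul(Rational(18623, 47), Pow(282, Rational(1, 2)))) ≈ -9302.1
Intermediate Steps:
Function('I')(r) = Add(6, r)
Function('b')(v) = Mul(Add(210, Mul(-13, v)), Add(v, Mul(Pow(v, -1), Add(6, v)))) (Function('b')(v) = Mul(Add(v, Mul(Add(-15, v), -14)), Add(v, Mul(Add(6, v), Pow(v, -1)))) = Mul(Add(v, Add(210, Mul(-14, v))), Add(v, Mul(Pow(v, -1), Add(6, v)))) = Mul(Add(210, Mul(-13, v)), Add(v, Mul(Pow(v, -1), Add(6, v)))))
Add(Function('R')(-1424), Function('b')(Pow(Add(565, 563), Rational(1, 2)))) = Add(-1424, Add(132, Mul(-13, Pow(Pow(Add(565, 563), Rational(1, 2)), 2)), Mul(197, Pow(Add(565, 563), Rational(1, 2))), Mul(1260, Pow(Pow(Add(565, 563), Rational(1, 2)), -1)))) = Add(-1424, Add(132, Mul(-13, Pow(Pow(1128, Rational(1, 2)), 2)), Mul(197, Pow(1128, Rational(1, 2))), Mul(1260, Pow(Pow(1128, Rational(1, 2)), -1)))) = Add(-1424, Add(132, Mul(-13, Pow(Mul(2, Pow(282, Rational(1, 2))), 2)), Mul(197, Mul(2, Pow(282, Rational(1, 2)))), Mul(1260, Pow(Mul(2, Pow(282, Rational(1, 2))), -1)))) = Add(-1424, Add(132, Mul(-13, 1128), Mul(394, Pow(282, Rational(1, 2))), Mul(1260, Mul(Rational(1, 564), Pow(282, Rational(1, 2)))))) = Add(-1424, Add(132, -14664, Mul(394, Pow(282, Rational(1, 2))), Mul(Rational(105, 47), Pow(282, Rational(1, 2))))) = Add(-1424, Add(-14532, Mul(Rational(18623, 47), Pow(282, Rational(1, 2))))) = Add(-15956, Mul(Rational(18623, 47), Pow(282, Rational(1, 2))))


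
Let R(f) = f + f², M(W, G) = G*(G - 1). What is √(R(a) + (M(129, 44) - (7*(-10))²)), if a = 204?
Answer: 2*√9703 ≈ 197.01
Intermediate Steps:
M(W, G) = G*(-1 + G)
√(R(a) + (M(129, 44) - (7*(-10))²)) = √(204*(1 + 204) + (44*(-1 + 44) - (7*(-10))²)) = √(204*205 + (44*43 - 1*(-70)²)) = √(41820 + (1892 - 1*4900)) = √(41820 + (1892 - 4900)) = √(41820 - 3008) = √38812 = 2*√9703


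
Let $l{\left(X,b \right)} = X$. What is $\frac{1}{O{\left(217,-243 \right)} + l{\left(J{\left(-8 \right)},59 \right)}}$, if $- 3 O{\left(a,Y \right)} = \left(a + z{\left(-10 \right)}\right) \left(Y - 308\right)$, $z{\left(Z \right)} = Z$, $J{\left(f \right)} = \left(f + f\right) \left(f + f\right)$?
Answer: $\frac{1}{38275} \approx 2.6127 \cdot 10^{-5}$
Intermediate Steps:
$J{\left(f \right)} = 4 f^{2}$ ($J{\left(f \right)} = 2 f 2 f = 4 f^{2}$)
$O{\left(a,Y \right)} = - \frac{\left(-308 + Y\right) \left(-10 + a\right)}{3}$ ($O{\left(a,Y \right)} = - \frac{\left(a - 10\right) \left(Y - 308\right)}{3} = - \frac{\left(-10 + a\right) \left(-308 + Y\right)}{3} = - \frac{\left(-308 + Y\right) \left(-10 + a\right)}{3}$)
$\frac{1}{O{\left(217,-243 \right)} + l{\left(J{\left(-8 \right)},59 \right)}} = \frac{1}{\left(- \frac{3080}{3} + \frac{10}{3} \left(-243\right) + \frac{308}{3} \cdot 217 - \left(-81\right) 217\right) + 4 \left(-8\right)^{2}} = \frac{1}{\left(- \frac{3080}{3} - 810 + \frac{66836}{3} + 17577\right) + 4 \cdot 64} = \frac{1}{38019 + 256} = \frac{1}{38275}$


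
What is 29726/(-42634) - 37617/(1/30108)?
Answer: -24143050896475/21317 ≈ -1.1326e+9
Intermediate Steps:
29726/(-42634) - 37617/(1/30108) = 29726*(-1/42634) - 37617/1/30108 = -14863/21317 - 37617*30108 = -14863/21317 - 1132572636 = -24143050896475/21317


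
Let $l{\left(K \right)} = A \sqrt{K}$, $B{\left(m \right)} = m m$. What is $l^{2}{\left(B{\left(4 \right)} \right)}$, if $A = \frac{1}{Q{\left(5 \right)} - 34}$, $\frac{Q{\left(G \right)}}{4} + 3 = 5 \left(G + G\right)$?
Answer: $\frac{4}{5929} \approx 0.00067465$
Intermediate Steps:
$Q{\left(G \right)} = -12 + 40 G$ ($Q{\left(G \right)} = -12 + 4 \cdot 5 \left(G + G\right) = -12 + 4 \cdot 5 \cdot 2 G = -12 + 4 \cdot 10 G = -12 + 40 G$)
$B{\left(m \right)} = m^{2}$
$A = \frac{1}{154}$ ($A = \frac{1}{\left(-12 + 40 \cdot 5\right) - 34} = \frac{1}{\left(-12 + 200\right) - 34} = \frac{1}{188 - 34} = \frac{1}{154} \approx 0.0064935$)
$l{\left(K \right)} = \frac{\sqrt{K}}{154}$
$l^{2}{\left(B{\left(4 \right)} \right)} = \left(\frac{\sqrt{4^{2}}}{154}\right)^{2} = \left(\frac{\sqrt{16}}{154}\right)^{2} = \left(\frac{1}{154} \cdot 4\right)^{2} = \left(\frac{2}{77}\right)^{2} = \frac{4}{5929}$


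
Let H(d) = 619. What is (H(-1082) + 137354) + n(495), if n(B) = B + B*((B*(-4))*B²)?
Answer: -240148864032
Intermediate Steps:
n(B) = B - 4*B⁴ (n(B) = B + B*((-4*B)*B²) = B + B*(-4*B³) = B - 4*B⁴)
(H(-1082) + 137354) + n(495) = (619 + 137354) + (495 - 4*495⁴) = 137973 + (495 - 4*60037250625) = 137973 + (495 - 240149002500) = 137973 - 240149002005 = -240148864032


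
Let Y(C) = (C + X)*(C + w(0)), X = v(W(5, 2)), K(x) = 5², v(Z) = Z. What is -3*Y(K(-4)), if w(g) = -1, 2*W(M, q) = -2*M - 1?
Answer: -1404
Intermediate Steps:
W(M, q) = -½ - M (W(M, q) = (-2*M - 1)/2 = (-1 - 2*M)/2 = -½ - M)
K(x) = 25
X = -11/2 (X = -½ - 1*5 = -½ - 5 = -11/2 ≈ -5.5000)
Y(C) = (-1 + C)*(-11/2 + C) (Y(C) = (C - 11/2)*(C - 1) = (-11/2 + C)*(-1 + C) = (-1 + C)*(-11/2 + C))
-3*Y(K(-4)) = -3*(11/2 + 25² - 13/2*25) = -3*(11/2 + 625 - 325/2) = -3*468 = -1404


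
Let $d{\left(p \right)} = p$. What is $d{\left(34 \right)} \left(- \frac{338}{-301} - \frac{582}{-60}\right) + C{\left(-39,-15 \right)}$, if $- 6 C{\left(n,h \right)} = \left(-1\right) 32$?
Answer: $\frac{1685507}{4515} \approx 373.31$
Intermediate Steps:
$C{\left(n,h \right)} = \frac{16}{3}$ ($C{\left(n,h \right)} = - \frac{\left(-1\right) 32}{6} = \left(- \frac{1}{6}\right) \left(-32\right) = \frac{16}{3}$)
$d{\left(34 \right)} \left(- \frac{338}{-301} - \frac{582}{-60}\right) + C{\left(-39,-15 \right)} = 34 \left(- \frac{338}{-301} - \frac{582}{-60}\right) + \frac{16}{3} = 34 \left(\left(-338\right) \left(- \frac{1}{301}\right) - - \frac{97}{10}\right) + \frac{16}{3} = 34 \left(\frac{338}{301} + \frac{97}{10}\right) + \frac{16}{3} = 34 \cdot \frac{32577}{3010} + \frac{16}{3} = \frac{553809}{1505} + \frac{16}{3} = \frac{1685507}{4515}$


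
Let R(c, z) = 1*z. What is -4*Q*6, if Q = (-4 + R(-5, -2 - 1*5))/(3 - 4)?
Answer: -264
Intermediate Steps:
R(c, z) = z
Q = 11 (Q = (-4 + (-2 - 1*5))/(3 - 4) = (-4 + (-2 - 5))/(-1) = (-4 - 7)*(-1) = -11*(-1) = 11)
-4*Q*6 = -4*11*6 = -44*6 = -264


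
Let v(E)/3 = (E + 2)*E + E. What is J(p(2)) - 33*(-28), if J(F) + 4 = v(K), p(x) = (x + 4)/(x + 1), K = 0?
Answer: 920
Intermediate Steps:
v(E) = 3*E + 3*E*(2 + E) (v(E) = 3*((E + 2)*E + E) = 3*((2 + E)*E + E) = 3*(E*(2 + E) + E) = 3*(E + E*(2 + E)) = 3*E + 3*E*(2 + E))
p(x) = (4 + x)/(1 + x)
J(F) = -4 (J(F) = -4 + 3*0*(3 + 0) = -4 + 3*0*3 = -4 + 0 = -4)
J(p(2)) - 33*(-28) = -4 - 33*(-28) = -4 + 924 = 920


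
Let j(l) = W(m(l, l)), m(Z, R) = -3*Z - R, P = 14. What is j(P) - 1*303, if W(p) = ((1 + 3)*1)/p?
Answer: -4243/14 ≈ -303.07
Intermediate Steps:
m(Z, R) = -R - 3*Z
W(p) = 4/p (W(p) = (4*1)/p = 4/p)
j(l) = -1/l (j(l) = 4/(-l - 3*l) = 4/((-4*l)) = 4*(-1/(4*l)) = -1/l)
j(P) - 1*303 = -1/14 - 1*303 = -1*1/14 - 303 = -1/14 - 303 = -4243/14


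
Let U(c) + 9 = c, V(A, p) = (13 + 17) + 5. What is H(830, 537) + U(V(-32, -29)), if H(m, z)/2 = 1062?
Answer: 2150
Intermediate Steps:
H(m, z) = 2124 (H(m, z) = 2*1062 = 2124)
V(A, p) = 35 (V(A, p) = 30 + 5 = 35)
U(c) = -9 + c
H(830, 537) + U(V(-32, -29)) = 2124 + (-9 + 35) = 2124 + 26 = 2150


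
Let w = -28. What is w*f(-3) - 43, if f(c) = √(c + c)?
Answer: -43 - 28*I*√6 ≈ -43.0 - 68.586*I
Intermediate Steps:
f(c) = √2*√c (f(c) = √(2*c) = √2*√c)
w*f(-3) - 43 = -28*√2*√(-3) - 43 = -28*√2*I*√3 - 43 = -28*I*√6 - 43 = -43 - 28*I*√6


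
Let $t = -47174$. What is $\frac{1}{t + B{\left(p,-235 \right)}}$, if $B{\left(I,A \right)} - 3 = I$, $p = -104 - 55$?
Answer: $- \frac{1}{47330} \approx -2.1128 \cdot 10^{-5}$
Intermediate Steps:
$p = -159$
$B{\left(I,A \right)} = 3 + I$
$\frac{1}{t + B{\left(p,-235 \right)}} = \frac{1}{-47174 + \left(3 - 159\right)} = \frac{1}{-47174 - 156} = \frac{1}{-47330} = - \frac{1}{47330}$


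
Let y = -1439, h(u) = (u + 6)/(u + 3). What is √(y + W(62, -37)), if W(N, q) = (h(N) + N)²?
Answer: √10713829/65 ≈ 50.357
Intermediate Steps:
h(u) = (6 + u)/(3 + u)
W(N, q) = (N + (6 + N)/(3 + N))² (W(N, q) = ((6 + N)/(3 + N) + N)² = (N + (6 + N)/(3 + N))²)
√(y + W(62, -37)) = √(-1439 + (6 + 62 + 62*(3 + 62))²/(3 + 62)²) = √(-1439 + (6 + 62 + 62*65)²/65²) = √(-1439 + (6 + 62 + 4030)²/4225) = √(-1439 + (1/4225)*4098²) = √(-1439 + (1/4225)*16793604) = √(-1439 + 16793604/4225) = √(10713829/4225) = √10713829/65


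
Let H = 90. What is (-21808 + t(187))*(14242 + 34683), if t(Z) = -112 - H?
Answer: -1076839250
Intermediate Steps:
t(Z) = -202 (t(Z) = -112 - 1*90 = -112 - 90 = -202)
(-21808 + t(187))*(14242 + 34683) = (-21808 - 202)*(14242 + 34683) = -22010*48925 = -1076839250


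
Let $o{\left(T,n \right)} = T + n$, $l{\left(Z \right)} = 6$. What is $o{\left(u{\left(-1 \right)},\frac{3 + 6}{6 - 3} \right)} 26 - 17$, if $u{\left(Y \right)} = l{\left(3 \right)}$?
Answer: $217$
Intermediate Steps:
$u{\left(Y \right)} = 6$
$o{\left(u{\left(-1 \right)},\frac{3 + 6}{6 - 3} \right)} 26 - 17 = \left(6 + \frac{3 + 6}{6 - 3}\right) 26 - 17 = \left(6 + \frac{9}{3}\right) 26 - 17 = \left(6 + 9 \cdot \frac{1}{3}\right) 26 - 17 = \left(6 + 3\right) 26 - 17 = 9 \cdot 26 - 17 = 234 - 17 = 217$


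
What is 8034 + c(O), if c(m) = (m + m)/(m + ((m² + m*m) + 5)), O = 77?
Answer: 47963057/5970 ≈ 8034.0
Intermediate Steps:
c(m) = 2*m/(5 + m + 2*m²) (c(m) = (2*m)/(m + ((m² + m²) + 5)) = (2*m)/(m + (2*m² + 5)) = (2*m)/(m + (5 + 2*m²)) = (2*m)/(5 + m + 2*m²) = 2*m/(5 + m + 2*m²))
8034 + c(O) = 8034 + 2*77/(5 + 77 + 2*77²) = 8034 + 2*77/(5 + 77 + 2*5929) = 8034 + 2*77/(5 + 77 + 11858) = 8034 + 2*77/11940 = 8034 + 2*77*(1/11940) = 8034 + 77/5970 = 47963057/5970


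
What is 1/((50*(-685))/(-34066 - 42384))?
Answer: 1529/685 ≈ 2.2321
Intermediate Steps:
1/((50*(-685))/(-34066 - 42384)) = 1/(-34250/(-76450)) = 1/(-34250*(-1/76450)) = 1/(685/1529) = 1529/685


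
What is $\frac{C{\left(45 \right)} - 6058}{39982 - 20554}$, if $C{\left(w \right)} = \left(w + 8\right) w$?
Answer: $- \frac{3673}{19428} \approx -0.18906$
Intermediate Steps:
$C{\left(w \right)} = w \left(8 + w\right)$ ($C{\left(w \right)} = \left(8 + w\right) w = w \left(8 + w\right)$)
$\frac{C{\left(45 \right)} - 6058}{39982 - 20554} = \frac{45 \left(8 + 45\right) - 6058}{39982 - 20554} = \frac{45 \cdot 53 - 6058}{19428} = \left(2385 - 6058\right) \frac{1}{19428} = \left(-3673\right) \frac{1}{19428} = - \frac{3673}{19428}$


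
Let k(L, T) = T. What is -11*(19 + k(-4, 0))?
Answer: -209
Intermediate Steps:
-11*(19 + k(-4, 0)) = -11*(19 + 0) = -11*19 = -209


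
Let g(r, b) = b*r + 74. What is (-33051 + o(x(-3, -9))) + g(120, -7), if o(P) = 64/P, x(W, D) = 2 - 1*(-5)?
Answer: -236655/7 ≈ -33808.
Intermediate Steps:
x(W, D) = 7 (x(W, D) = 2 + 5 = 7)
g(r, b) = 74 + b*r
(-33051 + o(x(-3, -9))) + g(120, -7) = (-33051 + 64/7) + (74 - 7*120) = (-33051 + 64*(⅐)) + (74 - 840) = (-33051 + 64/7) - 766 = -231293/7 - 766 = -236655/7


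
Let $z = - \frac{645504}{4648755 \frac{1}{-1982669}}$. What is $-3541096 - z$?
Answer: $- \frac{5913836168552}{1549585} \approx -3.8164 \cdot 10^{6}$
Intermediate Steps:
$z = \frac{426606923392}{1549585}$ ($z = - \frac{645504}{4648755 \left(- \frac{1}{1982669}\right)} = - \frac{645504}{- \frac{4648755}{1982669}} = \left(-645504\right) \left(- \frac{1982669}{4648755}\right) = \frac{426606923392}{1549585} \approx 2.753 \cdot 10^{5}$)
$-3541096 - z = -3541096 - \frac{426606923392}{1549585} = - \frac{5913836168552}{1549585}$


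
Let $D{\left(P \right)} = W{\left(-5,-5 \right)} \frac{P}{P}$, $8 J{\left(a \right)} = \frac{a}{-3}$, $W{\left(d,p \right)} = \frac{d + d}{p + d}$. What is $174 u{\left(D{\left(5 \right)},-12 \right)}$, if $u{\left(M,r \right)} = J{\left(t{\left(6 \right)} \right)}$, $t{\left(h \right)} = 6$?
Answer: $- \frac{87}{2} \approx -43.5$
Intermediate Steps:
$W{\left(d,p \right)} = \frac{2 d}{d + p}$
$J{\left(a \right)} = - \frac{a}{24}$ ($J{\left(a \right)} = \frac{a \frac{1}{-3}}{8} = \frac{a \left(- \frac{1}{3}\right)}{8} = \frac{\left(- \frac{1}{3}\right) a}{8} = - \frac{a}{24}$)
$D{\left(P \right)} = 1$ ($D{\left(P \right)} = 2 \left(-5\right) \frac{1}{-5 - 5} \frac{P}{P} = 2 \left(-5\right) \frac{1}{-10} \cdot 1 = 2 \left(-5\right) \left(- \frac{1}{10}\right) 1 = 1 \cdot 1 = 1$)
$u{\left(M,r \right)} = - \frac{1}{4}$ ($u{\left(M,r \right)} = \left(- \frac{1}{24}\right) 6 = - \frac{1}{4}$)
$174 u{\left(D{\left(5 \right)},-12 \right)} = 174 \left(- \frac{1}{4}\right) = - \frac{87}{2}$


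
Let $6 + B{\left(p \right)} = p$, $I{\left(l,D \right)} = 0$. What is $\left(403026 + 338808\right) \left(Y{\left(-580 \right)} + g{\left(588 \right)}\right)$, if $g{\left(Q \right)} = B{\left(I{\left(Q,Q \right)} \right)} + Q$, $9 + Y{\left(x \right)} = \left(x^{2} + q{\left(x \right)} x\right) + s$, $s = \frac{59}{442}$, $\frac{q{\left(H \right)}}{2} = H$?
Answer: $\frac{165547573437825}{221} \approx 7.4908 \cdot 10^{11}$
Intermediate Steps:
$q{\left(H \right)} = 2 H$
$s = \frac{59}{442}$ ($s = 59 \cdot \frac{1}{442} = \frac{59}{442} \approx 0.13348$)
$B{\left(p \right)} = -6 + p$
$Y{\left(x \right)} = - \frac{3919}{442} + 3 x^{2}$ ($Y{\left(x \right)} = -9 + \left(\left(x^{2} + 2 x x\right) + \frac{59}{442}\right) = -9 + \left(\left(x^{2} + 2 x^{2}\right) + \frac{59}{442}\right) = -9 + \left(3 x^{2} + \frac{59}{442}\right) = -9 + \left(\frac{59}{442} + 3 x^{2}\right) = - \frac{3919}{442} + 3 x^{2}$)
$g{\left(Q \right)} = -6 + Q$ ($g{\left(Q \right)} = \left(-6 + 0\right) + Q = -6 + Q$)
$\left(403026 + 338808\right) \left(Y{\left(-580 \right)} + g{\left(588 \right)}\right) = \left(403026 + 338808\right) \left(\left(- \frac{3919}{442} + 3 \left(-580\right)^{2}\right) + \left(-6 + 588\right)\right) = 741834 \left(\left(- \frac{3919}{442} + 3 \cdot 336400\right) + 582\right) = 741834 \left(\left(- \frac{3919}{442} + 1009200\right) + 582\right) = 741834 \left(\frac{446062481}{442} + 582\right) = 741834 \cdot \frac{446319725}{442} = \frac{165547573437825}{221}$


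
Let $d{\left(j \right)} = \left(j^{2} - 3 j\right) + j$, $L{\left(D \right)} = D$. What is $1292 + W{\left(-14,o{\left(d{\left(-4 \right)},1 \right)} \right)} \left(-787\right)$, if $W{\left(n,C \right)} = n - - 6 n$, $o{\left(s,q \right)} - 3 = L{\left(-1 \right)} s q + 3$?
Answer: $78418$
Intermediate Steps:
$d{\left(j \right)} = j^{2} - 2 j$
$o{\left(s,q \right)} = 6 - q s$ ($o{\left(s,q \right)} = 3 + \left(- s q + 3\right) = 3 - \left(-3 + q s\right) = 6 - q s$)
$W{\left(n,C \right)} = 7 n$ ($W{\left(n,C \right)} = n + 6 n = 7 n$)
$1292 + W{\left(-14,o{\left(d{\left(-4 \right)},1 \right)} \right)} \left(-787\right) = 1292 + 7 \left(-14\right) \left(-787\right) = 1292 - -77126 = 1292 + 77126 = 78418$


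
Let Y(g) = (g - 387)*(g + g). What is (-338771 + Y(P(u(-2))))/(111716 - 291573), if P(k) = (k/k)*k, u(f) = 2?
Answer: 340311/179857 ≈ 1.8921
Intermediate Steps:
P(k) = k (P(k) = 1*k = k)
Y(g) = 2*g*(-387 + g) (Y(g) = (-387 + g)*(2*g) = 2*g*(-387 + g))
(-338771 + Y(P(u(-2))))/(111716 - 291573) = (-338771 + 2*2*(-387 + 2))/(111716 - 291573) = (-338771 + 2*2*(-385))/(-179857) = (-338771 - 1540)*(-1/179857) = -340311*(-1/179857) = 340311/179857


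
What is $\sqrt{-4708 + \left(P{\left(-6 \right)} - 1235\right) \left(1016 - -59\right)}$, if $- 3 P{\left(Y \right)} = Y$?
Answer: $i \sqrt{1330183} \approx 1153.3 i$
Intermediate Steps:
$P{\left(Y \right)} = - \frac{Y}{3}$
$\sqrt{-4708 + \left(P{\left(-6 \right)} - 1235\right) \left(1016 - -59\right)} = \sqrt{-4708 + \left(\left(- \frac{1}{3}\right) \left(-6\right) - 1235\right) \left(1016 - -59\right)} = \sqrt{-4708 + \left(2 - 1235\right) \left(1016 + \left(-508 + 567\right)\right)} = \sqrt{-4708 - 1233 \left(1016 + 59\right)} = \sqrt{-4708 - 1325475} = \sqrt{-1330183} = i \sqrt{1330183}$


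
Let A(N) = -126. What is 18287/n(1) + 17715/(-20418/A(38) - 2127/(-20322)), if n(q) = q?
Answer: 47149200263/2562979 ≈ 18396.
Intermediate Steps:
18287/n(1) + 17715/(-20418/A(38) - 2127/(-20322)) = 18287/1 + 17715/(-20418/(-126) - 2127/(-20322)) = 18287*1 + 17715/(-20418*(-1/126) - 2127*(-1/20322)) = 18287 + 17715/(3403/21 + 709/6774) = 18287 + 17715/(2562979/15806) = 18287 + 17715*(15806/2562979) = 18287 + 280003290/2562979 = 47149200263/2562979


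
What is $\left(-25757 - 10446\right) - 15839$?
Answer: $-52042$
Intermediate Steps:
$\left(-25757 - 10446\right) - 15839 = -36203 - 15839 = -52042$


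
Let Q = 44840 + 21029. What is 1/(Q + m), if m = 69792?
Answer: 1/135661 ≈ 7.3713e-6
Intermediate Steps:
Q = 65869
1/(Q + m) = 1/(65869 + 69792) = 1/135661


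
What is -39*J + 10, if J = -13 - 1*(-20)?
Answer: -263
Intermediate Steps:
J = 7 (J = -13 + 20 = 7)
-39*J + 10 = -39*7 + 10 = -273 + 10 = -263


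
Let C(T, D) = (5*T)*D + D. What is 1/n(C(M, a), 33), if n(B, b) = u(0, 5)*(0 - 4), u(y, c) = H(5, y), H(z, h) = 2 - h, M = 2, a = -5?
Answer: -⅛ ≈ -0.12500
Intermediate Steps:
C(T, D) = D + 5*D*T (C(T, D) = 5*D*T + D = D + 5*D*T)
u(y, c) = 2 - y
n(B, b) = -8 (n(B, b) = (2 - 1*0)*(0 - 4) = (2 + 0)*(-4) = 2*(-4) = -8)
1/n(C(M, a), 33) = 1/(-8) = -⅛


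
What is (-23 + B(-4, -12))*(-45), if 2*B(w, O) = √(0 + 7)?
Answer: 1035 - 45*√7/2 ≈ 975.47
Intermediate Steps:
B(w, O) = √7/2 (B(w, O) = √(0 + 7)/2 = √7/2)
(-23 + B(-4, -12))*(-45) = (-23 + √7/2)*(-45) = 1035 - 45*√7/2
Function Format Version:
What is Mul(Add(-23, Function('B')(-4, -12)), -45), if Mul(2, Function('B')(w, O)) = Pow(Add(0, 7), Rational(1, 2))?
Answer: Add(1035, Mul(Rational(-45, 2), Pow(7, Rational(1, 2)))) ≈ 975.47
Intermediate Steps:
Function('B')(w, O) = Mul(Rational(1, 2), Pow(7, Rational(1, 2))) (Function('B')(w, O) = Mul(Rational(1, 2), Pow(Add(0, 7), Rational(1, 2))) = Mul(Rational(1, 2), Pow(7, Rational(1, 2))))
Mul(Add(-23, Function('B')(-4, -12)), -45) = Mul(Add(-23, Mul(Rational(1, 2), Pow(7, Rational(1, 2)))), -45) = Add(1035, Mul(Rational(-45, 2), Pow(7, Rational(1, 2))))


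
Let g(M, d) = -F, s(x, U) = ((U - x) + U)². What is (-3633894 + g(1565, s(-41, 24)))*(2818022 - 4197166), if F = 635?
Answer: 5012538863176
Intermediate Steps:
s(x, U) = (-x + 2*U)²
g(M, d) = -635 (g(M, d) = -1*635 = -635)
(-3633894 + g(1565, s(-41, 24)))*(2818022 - 4197166) = (-3633894 - 635)*(2818022 - 4197166) = -3634529*(-1379144) = 5012538863176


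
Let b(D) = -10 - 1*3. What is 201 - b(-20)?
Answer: 214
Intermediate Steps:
b(D) = -13 (b(D) = -10 - 3 = -13)
201 - b(-20) = 201 - 1*(-13) = 201 + 13 = 214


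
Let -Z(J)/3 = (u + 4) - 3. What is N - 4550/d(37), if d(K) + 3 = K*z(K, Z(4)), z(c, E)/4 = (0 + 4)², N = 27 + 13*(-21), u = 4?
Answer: -117268/473 ≈ -247.92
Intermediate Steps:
N = -246 (N = 27 - 273 = -246)
Z(J) = -15 (Z(J) = -3*((4 + 4) - 3) = -3*(8 - 3) = -3*5 = -15)
z(c, E) = 64 (z(c, E) = 4*(0 + 4)² = 4*4² = 4*16 = 64)
d(K) = -3 + 64*K (d(K) = -3 + K*64 = -3 + 64*K)
N - 4550/d(37) = -246 - 4550/(-3 + 64*37) = -246 - 4550/(-3 + 2368) = -246 - 4550/2365 = -246 - 4550*1/2365 = -246 - 910/473 = -117268/473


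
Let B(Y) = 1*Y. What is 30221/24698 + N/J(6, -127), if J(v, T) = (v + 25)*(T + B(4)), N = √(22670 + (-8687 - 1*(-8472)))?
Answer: 30221/24698 - √2495/1271 ≈ 1.1843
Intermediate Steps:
B(Y) = Y
N = 3*√2495 (N = √(22670 + (-8687 + 8472)) = √(22670 - 215) = √22455 = 3*√2495 ≈ 149.85)
J(v, T) = (4 + T)*(25 + v) (J(v, T) = (v + 25)*(T + 4) = (25 + v)*(4 + T) = (4 + T)*(25 + v))
30221/24698 + N/J(6, -127) = 30221/24698 + (3*√2495)/(100 + 4*6 + 25*(-127) - 127*6) = 30221*(1/24698) + (3*√2495)/(100 + 24 - 3175 - 762) = 30221/24698 + (3*√2495)/(-3813) = 30221/24698 + (3*√2495)*(-1/3813) = 30221/24698 - √2495/1271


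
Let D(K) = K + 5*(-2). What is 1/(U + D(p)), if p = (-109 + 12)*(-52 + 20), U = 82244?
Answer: 1/85338 ≈ 1.1718e-5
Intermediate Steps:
p = 3104 (p = -97*(-32) = 3104)
D(K) = -10 + K (D(K) = K - 10 = -10 + K)
1/(U + D(p)) = 1/(82244 + (-10 + 3104)) = 1/(82244 + 3094) = 1/85338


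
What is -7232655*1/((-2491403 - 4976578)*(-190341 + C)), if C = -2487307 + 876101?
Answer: -12115/22535877331 ≈ -5.3759e-7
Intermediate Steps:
C = -1611206
-7232655*1/((-2491403 - 4976578)*(-190341 + C)) = -7232655*1/((-2491403 - 4976578)*(-190341 - 1611206)) = -7232655/((-7467981*(-1801547))) = -7232655/13453918766607 = -7232655*1/13453918766607 = -12115/22535877331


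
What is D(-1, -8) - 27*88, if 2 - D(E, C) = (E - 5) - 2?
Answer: -2366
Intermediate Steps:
D(E, C) = 9 - E (D(E, C) = 2 - ((E - 5) - 2) = 2 - ((-5 + E) - 2) = 2 - (-7 + E) = 2 + (7 - E) = 9 - E)
D(-1, -8) - 27*88 = (9 - 1*(-1)) - 27*88 = (9 + 1) - 2376 = 10 - 2376 = -2366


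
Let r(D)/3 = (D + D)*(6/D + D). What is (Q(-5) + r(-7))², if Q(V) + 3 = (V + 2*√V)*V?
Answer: 123404 - 7040*I*√5 ≈ 1.234e+5 - 15742.0*I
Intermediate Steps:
r(D) = 6*D*(D + 6/D) (r(D) = 3*((D + D)*(6/D + D)) = 3*((2*D)*(D + 6/D)) = 3*(2*D*(D + 6/D)) = 6*D*(D + 6/D))
Q(V) = -3 + V*(V + 2*√V) (Q(V) = -3 + (V + 2*√V)*V = -3 + V*(V + 2*√V))
(Q(-5) + r(-7))² = ((-3 + (-5)² + 2*(-5)^(3/2)) + (36 + 6*(-7)²))² = ((-3 + 25 + 2*(-5*I*√5)) + (36 + 6*49))² = ((-3 + 25 - 10*I*√5) + (36 + 294))² = ((22 - 10*I*√5) + 330)² = (352 - 10*I*√5)²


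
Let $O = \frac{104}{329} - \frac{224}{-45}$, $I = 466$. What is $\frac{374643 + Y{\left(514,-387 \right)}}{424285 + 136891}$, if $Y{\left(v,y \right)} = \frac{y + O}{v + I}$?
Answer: $\frac{5435652171541}{8142046466400} \approx 0.6676$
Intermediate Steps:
$O = \frac{78376}{14805}$ ($O = 104 \cdot \frac{1}{329} - - \frac{224}{45} = \frac{104}{329} + \frac{224}{45} = \frac{78376}{14805} \approx 5.2939$)
$Y{\left(v,y \right)} = \frac{\frac{78376}{14805} + y}{466 + v}$ ($Y{\left(v,y \right)} = \frac{y + \frac{78376}{14805}}{v + 466} = \frac{\frac{78376}{14805} + y}{466 + v}$)
$\frac{374643 + Y{\left(514,-387 \right)}}{424285 + 136891} = \frac{374643 + \frac{\frac{78376}{14805} - 387}{466 + 514}}{424285 + 136891} = \frac{374643 + \frac{1}{980} \left(- \frac{5651159}{14805}\right)}{561176} = \left(374643 + \frac{1}{980} \left(- \frac{5651159}{14805}\right)\right) \frac{1}{561176} = \left(374643 - \frac{5651159}{14508900}\right) \frac{1}{561176} = \frac{5435652171541}{14508900} \cdot \frac{1}{561176} = \frac{5435652171541}{8142046466400}$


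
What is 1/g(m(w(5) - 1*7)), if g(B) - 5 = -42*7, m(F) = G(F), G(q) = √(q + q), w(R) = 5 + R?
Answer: -1/289 ≈ -0.0034602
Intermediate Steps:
G(q) = √2*√q (G(q) = √(2*q) = √2*√q)
m(F) = √2*√F
g(B) = -289 (g(B) = 5 - 42*7 = 5 - 294 = -289)
1/g(m(w(5) - 1*7)) = 1/(-289) = -1/289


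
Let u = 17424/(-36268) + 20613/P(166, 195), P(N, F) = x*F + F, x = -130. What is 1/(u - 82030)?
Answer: -76026795/6236576818267 ≈ -1.2190e-5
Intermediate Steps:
P(N, F) = -129*F (P(N, F) = -130*F + F = -129*F)
u = -98824417/76026795 (u = 17424/(-36268) + 20613/((-129*195)) = 17424*(-1/36268) + 20613/(-25155) = -4356/9067 + 20613*(-1/25155) = -4356/9067 - 6871/8385 = -98824417/76026795 ≈ -1.2999)
1/(u - 82030) = 1/(-98824417/76026795 - 82030) = 1/(-6236576818267/76026795) = -76026795/6236576818267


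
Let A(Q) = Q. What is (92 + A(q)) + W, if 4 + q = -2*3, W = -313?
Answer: -231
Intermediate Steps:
q = -10 (q = -4 - 2*3 = -4 - 6 = -10)
(92 + A(q)) + W = (92 - 10) - 313 = 82 - 313 = -231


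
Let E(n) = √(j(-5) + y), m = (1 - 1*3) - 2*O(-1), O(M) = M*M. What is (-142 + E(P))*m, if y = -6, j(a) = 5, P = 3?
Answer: 568 - 4*I ≈ 568.0 - 4.0*I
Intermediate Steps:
O(M) = M²
m = -4 (m = (1 - 1*3) - 2*(-1)² = (1 - 3) - 2*1 = -2 - 2 = -4)
E(n) = I (E(n) = √(5 - 6) = √(-1) = I)
(-142 + E(P))*m = (-142 + I)*(-4) = 568 - 4*I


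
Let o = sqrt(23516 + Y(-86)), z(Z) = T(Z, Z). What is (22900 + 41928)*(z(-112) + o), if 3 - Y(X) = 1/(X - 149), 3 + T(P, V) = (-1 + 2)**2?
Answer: -129656 + 64828*sqrt(1298837010)/235 ≈ 9.8123e+6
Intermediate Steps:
T(P, V) = -2 (T(P, V) = -3 + (-1 + 2)**2 = -3 + 1**2 = -3 + 1 = -2)
z(Z) = -2
Y(X) = 3 - 1/(-149 + X) (Y(X) = 3 - 1/(X - 149) = 3 - 1/(-149 + X))
o = sqrt(1298837010)/235 (o = sqrt(23516 + (-448 + 3*(-86))/(-149 - 86)) = sqrt(23516 + (-448 - 258)/(-235)) = sqrt(23516 - 1/235*(-706)) = sqrt(23516 + 706/235) = sqrt(5526966/235) = sqrt(1298837010)/235 ≈ 153.36)
(22900 + 41928)*(z(-112) + o) = (22900 + 41928)*(-2 + sqrt(1298837010)/235) = 64828*(-2 + sqrt(1298837010)/235) = -129656 + 64828*sqrt(1298837010)/235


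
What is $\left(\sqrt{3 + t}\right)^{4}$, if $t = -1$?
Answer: $4$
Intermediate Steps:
$\left(\sqrt{3 + t}\right)^{4} = \left(\sqrt{3 - 1}\right)^{4} = \left(\sqrt{2}\right)^{4} = 4$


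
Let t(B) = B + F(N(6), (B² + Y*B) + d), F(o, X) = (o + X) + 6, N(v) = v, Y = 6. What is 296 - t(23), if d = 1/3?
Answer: -1219/3 ≈ -406.33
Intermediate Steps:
d = ⅓ ≈ 0.33333
F(o, X) = 6 + X + o (F(o, X) = (X + o) + 6 = 6 + X + o)
t(B) = 37/3 + B² + 7*B (t(B) = B + (6 + ((B² + 6*B) + ⅓) + 6) = B + (6 + (⅓ + B² + 6*B) + 6) = B + (37/3 + B² + 6*B) = 37/3 + B² + 7*B)
296 - t(23) = 296 - (37/3 + 23² + 7*23) = 296 - (37/3 + 529 + 161) = 296 - 1*2107/3 = 296 - 2107/3 = -1219/3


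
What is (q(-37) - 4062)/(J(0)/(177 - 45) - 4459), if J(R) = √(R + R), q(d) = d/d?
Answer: 4061/4459 ≈ 0.91074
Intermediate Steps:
q(d) = 1
J(R) = √2*√R (J(R) = √(2*R) = √2*√R)
(q(-37) - 4062)/(J(0)/(177 - 45) - 4459) = (1 - 4062)/((√2*√0)/(177 - 45) - 4459) = -4061/((√2*0)/132 - 4459) = -4061/(0*(1/132) - 4459) = -4061/(0 - 4459) = -4061/(-4459) = -4061*(-1/4459) = 4061/4459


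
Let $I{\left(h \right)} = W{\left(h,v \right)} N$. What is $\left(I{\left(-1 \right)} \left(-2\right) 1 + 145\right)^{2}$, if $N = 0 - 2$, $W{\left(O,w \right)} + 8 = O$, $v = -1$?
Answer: $11881$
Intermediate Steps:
$W{\left(O,w \right)} = -8 + O$
$N = -2$
$I{\left(h \right)} = 16 - 2 h$ ($I{\left(h \right)} = \left(-8 + h\right) \left(-2\right) = 16 - 2 h$)
$\left(I{\left(-1 \right)} \left(-2\right) 1 + 145\right)^{2} = \left(\left(16 - -2\right) \left(-2\right) 1 + 145\right)^{2} = \left(\left(16 + 2\right) \left(-2\right) 1 + 145\right)^{2} = \left(18 \left(-2\right) 1 + 145\right)^{2} = \left(\left(-36\right) 1 + 145\right)^{2} = \left(-36 + 145\right)^{2} = 109^{2} = 11881$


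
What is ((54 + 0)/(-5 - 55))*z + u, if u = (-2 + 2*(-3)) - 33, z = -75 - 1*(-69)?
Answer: -178/5 ≈ -35.600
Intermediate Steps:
z = -6 (z = -75 + 69 = -6)
u = -41 (u = (-2 - 6) - 33 = -8 - 33 = -41)
((54 + 0)/(-5 - 55))*z + u = ((54 + 0)/(-5 - 55))*(-6) - 41 = (54/(-60))*(-6) - 41 = (54*(-1/60))*(-6) - 41 = -9/10*(-6) - 41 = 27/5 - 41 = -178/5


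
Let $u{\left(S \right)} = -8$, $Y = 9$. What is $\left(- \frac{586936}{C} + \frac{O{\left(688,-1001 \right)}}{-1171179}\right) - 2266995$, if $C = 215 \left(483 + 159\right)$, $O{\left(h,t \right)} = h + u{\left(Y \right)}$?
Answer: $- \frac{61079699421596849}{26942972895} \approx -2.267 \cdot 10^{6}$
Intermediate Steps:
$O{\left(h,t \right)} = -8 + h$ ($O{\left(h,t \right)} = h - 8 = -8 + h$)
$C = 138030$ ($C = 215 \cdot 642 = 138030$)
$\left(- \frac{586936}{C} + \frac{O{\left(688,-1001 \right)}}{-1171179}\right) - 2266995 = \left(- \frac{586936}{138030} + \frac{-8 + 688}{-1171179}\right) - 2266995 = \left(\left(-586936\right) \frac{1}{138030} + 680 \left(- \frac{1}{1171179}\right)\right) - 2266995 = \left(- \frac{293468}{69015} - \frac{680}{1171179}\right) - 2266995 = - \frac{114583496324}{26942972895} - 2266995 = - \frac{61079699421596849}{26942972895}$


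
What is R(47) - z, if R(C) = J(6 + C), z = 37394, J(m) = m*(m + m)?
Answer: -31776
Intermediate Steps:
J(m) = 2*m**2 (J(m) = m*(2*m) = 2*m**2)
R(C) = 2*(6 + C)**2
R(47) - z = 2*(6 + 47)**2 - 1*37394 = 2*53**2 - 37394 = 2*2809 - 37394 = 5618 - 37394 = -31776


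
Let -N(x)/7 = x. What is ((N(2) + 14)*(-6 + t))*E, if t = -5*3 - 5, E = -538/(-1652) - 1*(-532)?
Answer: 0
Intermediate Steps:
N(x) = -7*x
E = 439701/826 (E = -538*(-1/1652) + 532 = 269/826 + 532 = 439701/826 ≈ 532.33)
t = -20 (t = -15 - 5 = -20)
((N(2) + 14)*(-6 + t))*E = ((-7*2 + 14)*(-6 - 20))*(439701/826) = ((-14 + 14)*(-26))*(439701/826) = (0*(-26))*(439701/826) = 0*(439701/826) = 0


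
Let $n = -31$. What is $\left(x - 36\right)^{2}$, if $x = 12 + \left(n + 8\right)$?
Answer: $2209$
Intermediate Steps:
$x = -11$ ($x = 12 + \left(-31 + 8\right) = 12 - 23 = -11$)
$\left(x - 36\right)^{2} = \left(-11 - 36\right)^{2} = \left(-47\right)^{2} = 2209$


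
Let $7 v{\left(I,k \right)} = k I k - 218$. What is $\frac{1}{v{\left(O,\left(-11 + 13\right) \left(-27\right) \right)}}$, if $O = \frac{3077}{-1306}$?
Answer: $- \frac{4571}{4628620} \approx -0.00098755$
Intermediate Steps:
$O = - \frac{3077}{1306}$ ($O = 3077 \left(- \frac{1}{1306}\right) = - \frac{3077}{1306} \approx -2.356$)
$v{\left(I,k \right)} = - \frac{218}{7} + \frac{I k^{2}}{7}$ ($v{\left(I,k \right)} = \frac{k I k - 218}{7} = \frac{I k k - 218}{7} = \frac{I k^{2} - 218}{7} = \frac{-218 + I k^{2}}{7} = - \frac{218}{7} + \frac{I k^{2}}{7}$)
$\frac{1}{v{\left(O,\left(-11 + 13\right) \left(-27\right) \right)}} = \frac{1}{- \frac{218}{7} + \frac{1}{7} \left(- \frac{3077}{1306}\right) \left(\left(-11 + 13\right) \left(-27\right)\right)^{2}} = \frac{1}{- \frac{218}{7} + \frac{1}{7} \left(- \frac{3077}{1306}\right) \left(2 \left(-27\right)\right)^{2}} = \frac{1}{- \frac{218}{7} + \frac{1}{7} \left(- \frac{3077}{1306}\right) \left(-54\right)^{2}} = \frac{1}{- \frac{218}{7} + \frac{1}{7} \left(- \frac{3077}{1306}\right) 2916} = \frac{1}{- \frac{218}{7} - \frac{4486266}{4571}} = \frac{1}{- \frac{4628620}{4571}} = - \frac{4571}{4628620}$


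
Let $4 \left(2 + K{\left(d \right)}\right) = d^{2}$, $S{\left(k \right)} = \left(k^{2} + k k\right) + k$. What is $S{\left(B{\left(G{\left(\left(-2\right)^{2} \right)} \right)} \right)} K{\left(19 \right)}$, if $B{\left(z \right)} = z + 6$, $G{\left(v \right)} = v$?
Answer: $\frac{37065}{2} \approx 18533.0$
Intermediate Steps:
$B{\left(z \right)} = 6 + z$
$S{\left(k \right)} = k + 2 k^{2}$ ($S{\left(k \right)} = \left(k^{2} + k^{2}\right) + k = 2 k^{2} + k = k + 2 k^{2}$)
$K{\left(d \right)} = -2 + \frac{d^{2}}{4}$
$S{\left(B{\left(G{\left(\left(-2\right)^{2} \right)} \right)} \right)} K{\left(19 \right)} = \left(6 + \left(-2\right)^{2}\right) \left(1 + 2 \left(6 + \left(-2\right)^{2}\right)\right) \left(-2 + \frac{19^{2}}{4}\right) = \left(6 + 4\right) \left(1 + 2 \left(6 + 4\right)\right) \left(-2 + \frac{1}{4} \cdot 361\right) = 10 \left(1 + 2 \cdot 10\right) \left(-2 + \frac{361}{4}\right) = 10 \left(1 + 20\right) \frac{353}{4} = 10 \cdot 21 \cdot \frac{353}{4} = 210 \cdot \frac{353}{4} = \frac{37065}{2}$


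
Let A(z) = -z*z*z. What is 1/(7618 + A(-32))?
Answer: 1/40386 ≈ 2.4761e-5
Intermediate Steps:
A(z) = -z³ (A(z) = -z²*z = -z³)
1/(7618 + A(-32)) = 1/(7618 - 1*(-32)³) = 1/(7618 - 1*(-32768)) = 1/(7618 + 32768) = 1/40386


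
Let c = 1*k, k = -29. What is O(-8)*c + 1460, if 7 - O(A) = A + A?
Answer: 793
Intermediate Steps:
c = -29 (c = 1*(-29) = -29)
O(A) = 7 - 2*A (O(A) = 7 - (A + A) = 7 - 2*A)
O(-8)*c + 1460 = (7 - 2*(-8))*(-29) + 1460 = (7 + 16)*(-29) + 1460 = 23*(-29) + 1460 = -667 + 1460 = 793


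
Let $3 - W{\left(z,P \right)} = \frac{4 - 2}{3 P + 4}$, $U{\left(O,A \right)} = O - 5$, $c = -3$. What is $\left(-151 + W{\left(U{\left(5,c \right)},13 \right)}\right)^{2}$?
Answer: $\frac{40525956}{1849} \approx 21918.0$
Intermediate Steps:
$U{\left(O,A \right)} = -5 + O$
$W{\left(z,P \right)} = 3 - \frac{2}{4 + 3 P}$ ($W{\left(z,P \right)} = 3 - \frac{4 - 2}{3 P + 4} = 3 - \frac{2}{4 + 3 P}$)
$\left(-151 + W{\left(U{\left(5,c \right)},13 \right)}\right)^{2} = \left(-151 + \frac{10 + 9 \cdot 13}{4 + 3 \cdot 13}\right)^{2} = \left(-151 + \frac{10 + 117}{4 + 39}\right)^{2} = \left(-151 + \frac{1}{43} \cdot 127\right)^{2} = \left(-151 + \frac{127}{43}\right)^{2} = \left(- \frac{6366}{43}\right)^{2} = \frac{40525956}{1849}$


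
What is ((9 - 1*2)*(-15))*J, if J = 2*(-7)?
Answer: 1470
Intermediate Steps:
J = -14
((9 - 1*2)*(-15))*J = ((9 - 1*2)*(-15))*(-14) = ((9 - 2)*(-15))*(-14) = (7*(-15))*(-14) = -105*(-14) = 1470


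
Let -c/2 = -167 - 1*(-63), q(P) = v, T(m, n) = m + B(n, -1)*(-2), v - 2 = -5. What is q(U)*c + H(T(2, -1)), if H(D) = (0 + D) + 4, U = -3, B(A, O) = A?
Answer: -616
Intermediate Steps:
v = -3 (v = 2 - 5 = -3)
T(m, n) = m - 2*n (T(m, n) = m + n*(-2) = m - 2*n)
q(P) = -3
H(D) = 4 + D (H(D) = D + 4 = 4 + D)
c = 208 (c = -2*(-167 - 1*(-63)) = -2*(-167 + 63) = -2*(-104) = 208)
q(U)*c + H(T(2, -1)) = -3*208 + (4 + (2 - 2*(-1))) = -624 + (4 + (2 + 2)) = -624 + (4 + 4) = -624 + 8 = -616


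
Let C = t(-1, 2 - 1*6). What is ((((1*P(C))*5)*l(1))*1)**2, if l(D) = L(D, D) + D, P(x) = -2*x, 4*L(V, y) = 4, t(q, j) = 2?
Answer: 1600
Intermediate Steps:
C = 2
L(V, y) = 1 (L(V, y) = (1/4)*4 = 1)
l(D) = 1 + D
((((1*P(C))*5)*l(1))*1)**2 = ((((1*(-2*2))*5)*(1 + 1))*1)**2 = ((((1*(-4))*5)*2)*1)**2 = ((-4*5*2)*1)**2 = (-20*2*1)**2 = (-40*1)**2 = (-40)**2 = 1600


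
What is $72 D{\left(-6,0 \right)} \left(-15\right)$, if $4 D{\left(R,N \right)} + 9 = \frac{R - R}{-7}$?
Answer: $2430$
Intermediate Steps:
$D{\left(R,N \right)} = - \frac{9}{4}$ ($D{\left(R,N \right)} = - \frac{9}{4} + \frac{\left(R - R\right) \frac{1}{-7}}{4} = - \frac{9}{4} + \frac{0 \left(- \frac{1}{7}\right)}{4} = - \frac{9}{4} + \frac{1}{4} \cdot 0 = - \frac{9}{4} + 0 = - \frac{9}{4}$)
$72 D{\left(-6,0 \right)} \left(-15\right) = 72 \left(- \frac{9}{4}\right) \left(-15\right) = \left(-162\right) \left(-15\right) = 2430$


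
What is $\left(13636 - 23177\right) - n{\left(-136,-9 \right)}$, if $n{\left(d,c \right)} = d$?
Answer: $-9405$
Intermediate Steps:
$\left(13636 - 23177\right) - n{\left(-136,-9 \right)} = \left(13636 - 23177\right) - -136 = -9541 + 136 = -9405$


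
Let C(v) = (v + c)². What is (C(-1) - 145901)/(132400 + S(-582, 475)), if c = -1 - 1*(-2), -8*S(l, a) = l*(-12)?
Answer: -145901/131527 ≈ -1.1093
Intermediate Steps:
S(l, a) = 3*l/2 (S(l, a) = -l*(-12)/8 = -(-3)*l/2 = 3*l/2)
c = 1 (c = -1 + 2 = 1)
C(v) = (1 + v)² (C(v) = (v + 1)² = (1 + v)²)
(C(-1) - 145901)/(132400 + S(-582, 475)) = ((1 - 1)² - 145901)/(132400 + (3/2)*(-582)) = (0² - 145901)/(132400 - 873) = (0 - 145901)/131527 = -145901*1/131527 = -145901/131527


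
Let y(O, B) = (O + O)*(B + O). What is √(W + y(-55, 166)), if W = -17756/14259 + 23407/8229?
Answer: I*√381146952556978491/5587491 ≈ 110.49*I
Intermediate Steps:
y(O, B) = 2*O*(B + O) (y(O, B) = (2*O)*(B + O) = 2*O*(B + O))
W = 62548763/39112437 (W = -17756*1/14259 + 23407*(1/8229) = -17756/14259 + 23407/8229 = 62548763/39112437 ≈ 1.5992)
√(W + y(-55, 166)) = √(62548763/39112437 + 2*(-55)*(166 - 55)) = √(62548763/39112437 + 2*(-55)*111) = √(62548763/39112437 - 12210) = √(-477500307007/39112437) = I*√381146952556978491/5587491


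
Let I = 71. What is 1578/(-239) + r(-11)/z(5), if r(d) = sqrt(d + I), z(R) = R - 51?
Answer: -1578/239 - sqrt(15)/23 ≈ -6.7709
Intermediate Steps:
z(R) = -51 + R
r(d) = sqrt(71 + d) (r(d) = sqrt(d + 71) = sqrt(71 + d))
1578/(-239) + r(-11)/z(5) = 1578/(-239) + sqrt(71 - 11)/(-51 + 5) = 1578*(-1/239) + sqrt(60)/(-46) = -1578/239 + (2*sqrt(15))*(-1/46) = -1578/239 - sqrt(15)/23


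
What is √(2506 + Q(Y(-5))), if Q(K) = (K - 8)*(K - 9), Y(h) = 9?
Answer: √2506 ≈ 50.060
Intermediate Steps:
Q(K) = (-9 + K)*(-8 + K) (Q(K) = (-8 + K)*(-9 + K) = (-9 + K)*(-8 + K))
√(2506 + Q(Y(-5))) = √(2506 + (72 + 9² - 17*9)) = √(2506 + (72 + 81 - 153)) = √(2506 + 0) = √2506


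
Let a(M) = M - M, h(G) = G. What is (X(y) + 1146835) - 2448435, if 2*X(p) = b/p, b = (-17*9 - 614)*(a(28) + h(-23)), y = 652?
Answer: -1697268759/1304 ≈ -1.3016e+6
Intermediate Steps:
a(M) = 0
b = 17641 (b = (-17*9 - 614)*(0 - 23) = (-153 - 614)*(-23) = -767*(-23) = 17641)
X(p) = 17641/(2*p) (X(p) = (17641/p)/2 = 17641/(2*p))
(X(y) + 1146835) - 2448435 = ((17641/2)/652 + 1146835) - 2448435 = ((17641/2)*(1/652) + 1146835) - 2448435 = (17641/1304 + 1146835) - 2448435 = 1495490481/1304 - 2448435 = -1697268759/1304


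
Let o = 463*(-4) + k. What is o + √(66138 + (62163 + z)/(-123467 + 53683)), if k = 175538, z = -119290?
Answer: 173686 + √80520814791274/34892 ≈ 1.7394e+5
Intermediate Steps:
o = 173686 (o = 463*(-4) + 175538 = -1852 + 175538 = 173686)
o + √(66138 + (62163 + z)/(-123467 + 53683)) = 173686 + √(66138 + (62163 - 119290)/(-123467 + 53683)) = 173686 + √(66138 - 57127/(-69784)) = 173686 + √(66138 - 57127*(-1/69784)) = 173686 + √(66138 + 57127/69784) = 173686 + √(4615431319/69784) = 173686 + √80520814791274/34892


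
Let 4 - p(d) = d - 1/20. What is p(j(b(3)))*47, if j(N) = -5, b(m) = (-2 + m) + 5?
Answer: 8507/20 ≈ 425.35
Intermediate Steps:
b(m) = 3 + m
p(d) = 81/20 - d (p(d) = 4 - (d - 1/20) = 4 - (-1/20 + d) = 4 + (1/20 - d) = 81/20 - d)
p(j(b(3)))*47 = (81/20 - 1*(-5))*47 = (81/20 + 5)*47 = (181/20)*47 = 8507/20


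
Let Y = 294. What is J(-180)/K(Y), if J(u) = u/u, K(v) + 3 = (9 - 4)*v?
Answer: 1/1467 ≈ 0.00068166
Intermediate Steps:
K(v) = -3 + 5*v (K(v) = -3 + (9 - 4)*v = -3 + 5*v)
J(u) = 1
J(-180)/K(Y) = 1/(-3 + 5*294) = 1/(-3 + 1470) = 1/1467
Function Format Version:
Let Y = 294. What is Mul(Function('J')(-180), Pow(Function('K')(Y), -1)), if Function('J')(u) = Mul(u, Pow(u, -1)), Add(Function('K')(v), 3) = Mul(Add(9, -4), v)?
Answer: Rational(1, 1467) ≈ 0.00068166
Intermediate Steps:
Function('K')(v) = Add(-3, Mul(5, v)) (Function('K')(v) = Add(-3, Mul(Add(9, -4), v)) = Add(-3, Mul(5, v)))
Function('J')(u) = 1
Mul(Function('J')(-180), Pow(Function('K')(Y), -1)) = Mul(1, Pow(Add(-3, Mul(5, 294)), -1)) = Mul(1, Pow(Add(-3, 1470), -1)) = Mul(1, Pow(1467, -1)) = Mul(1, Rational(1, 1467)) = Rational(1, 1467)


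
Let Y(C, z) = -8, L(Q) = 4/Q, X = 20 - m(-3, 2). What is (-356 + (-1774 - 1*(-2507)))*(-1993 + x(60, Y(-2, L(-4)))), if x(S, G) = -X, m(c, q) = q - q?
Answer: -758901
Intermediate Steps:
m(c, q) = 0
X = 20 (X = 20 - 1*0 = 20 + 0 = 20)
x(S, G) = -20 (x(S, G) = -1*20 = -20)
(-356 + (-1774 - 1*(-2507)))*(-1993 + x(60, Y(-2, L(-4)))) = (-356 + (-1774 - 1*(-2507)))*(-1993 - 20) = (-356 + (-1774 + 2507))*(-2013) = (-356 + 733)*(-2013) = 377*(-2013) = -758901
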